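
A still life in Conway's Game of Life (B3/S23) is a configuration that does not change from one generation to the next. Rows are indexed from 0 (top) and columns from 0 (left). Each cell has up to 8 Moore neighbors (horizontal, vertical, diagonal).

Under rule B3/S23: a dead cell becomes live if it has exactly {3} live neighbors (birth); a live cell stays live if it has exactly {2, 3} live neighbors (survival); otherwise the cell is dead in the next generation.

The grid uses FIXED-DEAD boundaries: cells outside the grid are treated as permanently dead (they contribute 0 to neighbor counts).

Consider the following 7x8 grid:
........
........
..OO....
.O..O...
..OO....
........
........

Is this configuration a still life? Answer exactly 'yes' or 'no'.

Answer: yes

Derivation:
Compute generation 1 and compare to generation 0 (given above):
Generation 1:
........
........
..OO....
.O..O...
..OO....
........
........
The grids are IDENTICAL -> still life.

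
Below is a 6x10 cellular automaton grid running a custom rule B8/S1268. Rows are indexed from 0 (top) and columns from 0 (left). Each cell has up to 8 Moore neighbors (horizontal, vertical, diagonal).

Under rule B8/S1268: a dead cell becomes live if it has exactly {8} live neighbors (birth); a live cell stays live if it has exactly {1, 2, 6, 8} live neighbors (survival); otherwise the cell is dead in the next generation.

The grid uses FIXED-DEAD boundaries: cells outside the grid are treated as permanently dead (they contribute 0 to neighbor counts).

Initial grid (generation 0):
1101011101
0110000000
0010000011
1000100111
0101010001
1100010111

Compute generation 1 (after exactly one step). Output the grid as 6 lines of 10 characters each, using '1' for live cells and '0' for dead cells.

Answer: 1001011100
0000000000
0010000000
1000100100
0001010000
1100010101

Derivation:
Simulating step by step:
Generation 0 (given above): 27 live cells
Generation 1: 16 live cells
(generation 1 grid is the final answer)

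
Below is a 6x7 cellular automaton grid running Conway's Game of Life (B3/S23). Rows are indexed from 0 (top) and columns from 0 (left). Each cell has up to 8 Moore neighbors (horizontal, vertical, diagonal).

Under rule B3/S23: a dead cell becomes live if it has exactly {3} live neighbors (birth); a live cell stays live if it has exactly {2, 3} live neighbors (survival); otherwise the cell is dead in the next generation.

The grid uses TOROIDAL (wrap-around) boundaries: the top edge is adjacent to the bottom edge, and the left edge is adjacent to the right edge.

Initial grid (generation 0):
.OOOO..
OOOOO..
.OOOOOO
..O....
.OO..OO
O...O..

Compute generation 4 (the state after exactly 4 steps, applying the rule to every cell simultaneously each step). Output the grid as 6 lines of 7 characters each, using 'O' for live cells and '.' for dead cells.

Answer: O...OOO
O......
.....O.
.O.....
.....O.
......O

Derivation:
Simulating step by step:
Generation 0 (given above): 22 live cells
Generation 1: 13 live cells
.....O.
......O
.....OO
.......
OOOO.OO
O...O.O
Generation 2: 16 live cells
O....O.
......O
.....OO
.OO.O..
.OOOOO.
..OOO..
Generation 3: 13 live cells
...OOOO
O......
O....OO
OO....O
.....O.
......O
Generation 4: 9 live cells
(generation 4 grid is the final answer)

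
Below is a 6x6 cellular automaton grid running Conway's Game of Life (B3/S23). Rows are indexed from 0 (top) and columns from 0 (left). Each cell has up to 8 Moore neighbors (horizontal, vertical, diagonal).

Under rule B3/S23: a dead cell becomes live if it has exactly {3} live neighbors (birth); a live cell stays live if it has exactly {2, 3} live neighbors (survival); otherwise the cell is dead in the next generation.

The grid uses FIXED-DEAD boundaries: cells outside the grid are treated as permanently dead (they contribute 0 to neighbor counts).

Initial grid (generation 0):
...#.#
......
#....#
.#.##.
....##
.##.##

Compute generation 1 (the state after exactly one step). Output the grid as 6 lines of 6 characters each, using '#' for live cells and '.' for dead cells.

Simulating step by step:
Generation 0 (given above): 13 live cells
Generation 1: 7 live cells
(generation 1 grid is the final answer)

Answer: ......
....#.
....#.
...#..
.#....
...###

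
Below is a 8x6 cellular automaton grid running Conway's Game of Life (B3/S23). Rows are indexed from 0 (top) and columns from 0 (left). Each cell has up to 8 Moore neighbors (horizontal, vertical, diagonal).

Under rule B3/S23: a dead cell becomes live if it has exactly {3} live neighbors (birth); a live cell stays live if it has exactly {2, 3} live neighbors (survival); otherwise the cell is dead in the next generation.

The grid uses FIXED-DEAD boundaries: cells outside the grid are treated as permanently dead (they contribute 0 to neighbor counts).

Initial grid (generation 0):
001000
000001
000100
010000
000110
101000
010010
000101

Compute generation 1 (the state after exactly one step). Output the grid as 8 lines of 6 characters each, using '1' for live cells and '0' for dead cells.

Answer: 000000
000000
000000
001110
011100
011010
011110
000010

Derivation:
Simulating step by step:
Generation 0 (given above): 12 live cells
Generation 1: 14 live cells
(generation 1 grid is the final answer)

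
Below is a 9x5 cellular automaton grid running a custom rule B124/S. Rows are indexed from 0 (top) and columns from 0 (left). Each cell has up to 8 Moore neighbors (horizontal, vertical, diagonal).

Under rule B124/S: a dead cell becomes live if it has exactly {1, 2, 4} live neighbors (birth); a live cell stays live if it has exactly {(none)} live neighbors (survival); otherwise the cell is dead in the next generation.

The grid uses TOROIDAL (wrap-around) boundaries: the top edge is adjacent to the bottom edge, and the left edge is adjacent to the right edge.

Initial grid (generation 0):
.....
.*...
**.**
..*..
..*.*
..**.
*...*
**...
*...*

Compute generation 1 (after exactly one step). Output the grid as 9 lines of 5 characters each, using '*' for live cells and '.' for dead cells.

Answer: .****
*..*.
..*..
**..*
*....
....*
.*...
..**.
..**.

Derivation:
Simulating step by step:
Generation 0 (given above): 16 live cells
Generation 1: 17 live cells
(generation 1 grid is the final answer)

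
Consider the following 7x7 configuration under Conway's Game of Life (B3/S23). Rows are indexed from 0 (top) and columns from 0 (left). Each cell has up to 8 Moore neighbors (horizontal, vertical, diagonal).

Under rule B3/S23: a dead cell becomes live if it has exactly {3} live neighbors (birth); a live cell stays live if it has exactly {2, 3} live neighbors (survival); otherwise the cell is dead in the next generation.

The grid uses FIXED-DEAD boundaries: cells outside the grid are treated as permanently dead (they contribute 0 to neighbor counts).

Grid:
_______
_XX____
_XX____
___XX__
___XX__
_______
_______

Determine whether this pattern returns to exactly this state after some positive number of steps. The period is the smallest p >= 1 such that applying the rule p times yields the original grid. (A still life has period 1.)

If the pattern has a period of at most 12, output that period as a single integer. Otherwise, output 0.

Simulating and comparing each generation to the original:
Gen 0 (original, given above): 8 live cells
Gen 1: 6 live cells, differs from original
Gen 2: 8 live cells, MATCHES original -> period = 2

Answer: 2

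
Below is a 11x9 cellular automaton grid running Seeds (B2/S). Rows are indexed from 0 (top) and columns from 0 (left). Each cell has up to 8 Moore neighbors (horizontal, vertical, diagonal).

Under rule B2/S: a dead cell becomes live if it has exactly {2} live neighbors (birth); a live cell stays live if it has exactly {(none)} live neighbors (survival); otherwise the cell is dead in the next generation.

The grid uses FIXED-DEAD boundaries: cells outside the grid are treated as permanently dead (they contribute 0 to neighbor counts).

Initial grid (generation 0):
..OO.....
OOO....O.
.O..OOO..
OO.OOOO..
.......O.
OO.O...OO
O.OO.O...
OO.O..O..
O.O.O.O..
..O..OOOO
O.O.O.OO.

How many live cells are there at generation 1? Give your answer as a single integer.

Answer: 5

Derivation:
Simulating step by step:
Generation 0 (given above): 44 live cells
Generation 1: 5 live cells
O........
.........
.........
.........
.........
.........
........O
.......O.
........O
O........
.........
Population at generation 1: 5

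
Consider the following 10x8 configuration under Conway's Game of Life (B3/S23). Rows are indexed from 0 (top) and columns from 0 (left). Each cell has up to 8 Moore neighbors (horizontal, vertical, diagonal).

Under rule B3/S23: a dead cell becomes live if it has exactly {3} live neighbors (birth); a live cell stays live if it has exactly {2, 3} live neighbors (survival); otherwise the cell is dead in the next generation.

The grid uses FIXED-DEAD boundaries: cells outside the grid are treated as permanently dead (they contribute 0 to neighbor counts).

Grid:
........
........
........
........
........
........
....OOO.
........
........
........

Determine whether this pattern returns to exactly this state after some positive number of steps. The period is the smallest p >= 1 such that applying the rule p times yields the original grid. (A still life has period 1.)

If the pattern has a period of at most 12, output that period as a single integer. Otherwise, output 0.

Answer: 2

Derivation:
Simulating and comparing each generation to the original:
Gen 0 (original, given above): 3 live cells
Gen 1: 3 live cells, differs from original
Gen 2: 3 live cells, MATCHES original -> period = 2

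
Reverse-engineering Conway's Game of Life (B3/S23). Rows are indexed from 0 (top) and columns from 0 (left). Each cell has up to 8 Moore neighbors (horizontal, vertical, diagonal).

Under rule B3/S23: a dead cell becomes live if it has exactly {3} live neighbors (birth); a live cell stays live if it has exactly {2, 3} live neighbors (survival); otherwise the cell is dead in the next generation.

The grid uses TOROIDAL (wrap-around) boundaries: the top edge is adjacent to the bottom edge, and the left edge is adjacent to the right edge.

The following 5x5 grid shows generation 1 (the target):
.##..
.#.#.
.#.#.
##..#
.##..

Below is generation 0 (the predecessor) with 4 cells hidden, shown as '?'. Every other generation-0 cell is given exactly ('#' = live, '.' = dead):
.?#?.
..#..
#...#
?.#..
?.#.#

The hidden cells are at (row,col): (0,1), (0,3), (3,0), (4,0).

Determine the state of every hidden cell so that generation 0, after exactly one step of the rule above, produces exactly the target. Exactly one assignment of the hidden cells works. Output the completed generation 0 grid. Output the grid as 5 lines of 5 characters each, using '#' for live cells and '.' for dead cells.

Hidden generation-0 cells (in order): (0,1), (0,3), (3,0), (4,0).
A hidden cell only influences target cells in its own 3x3 neighborhood. Try each of the 2^4 = 16 assignments, step the completed generation 0 forward once under B3/S23, and compare with the target:
  (0,1)=. (0,3)=. (3,0)=. (4,0)=. -> step reproduces the target at every cell -> ACCEPT
  (0,1)=. (0,3)=. (3,0)=. (4,0)=# -> step gives (0,1)='.' but target has '#' -> reject
  (0,1)=. (0,3)=. (3,0)=# (4,0)=. -> step gives (2,0)='#' but target has '.' -> reject
  (0,1)=. (0,3)=. (3,0)=# (4,0)=# -> step gives (0,1)='.' but target has '#' -> reject
  (0,1)=. (0,3)=# (3,0)=. (4,0)=. -> step gives (1,2)='#' but target has '.' -> reject
  (0,1)=. (0,3)=# (3,0)=. (4,0)=# -> step gives (0,1)='.' but target has '#' -> reject
  (0,1)=. (0,3)=# (3,0)=# (4,0)=. -> step gives (1,2)='#' but target has '.' -> reject
  (0,1)=. (0,3)=# (3,0)=# (4,0)=# -> step gives (0,1)='.' but target has '#' -> reject
  (0,1)=# (0,3)=. (3,0)=. (4,0)=. -> step gives (1,0)='#' but target has '.' -> reject
  (0,1)=# (0,3)=. (3,0)=. (4,0)=# -> step gives (0,0)='#' but target has '.' -> reject
  (0,1)=# (0,3)=. (3,0)=# (4,0)=. -> step gives (1,0)='#' but target has '.' -> reject
  (0,1)=# (0,3)=. (3,0)=# (4,0)=# -> step gives (0,0)='#' but target has '.' -> reject
  (0,1)=# (0,3)=# (3,0)=. (4,0)=. -> step gives (0,2)='.' but target has '#' -> reject
  (0,1)=# (0,3)=# (3,0)=. (4,0)=# -> step gives (0,0)='#' but target has '.' -> reject
  (0,1)=# (0,3)=# (3,0)=# (4,0)=. -> step gives (0,2)='.' but target has '#' -> reject
  (0,1)=# (0,3)=# (3,0)=# (4,0)=# -> step gives (0,0)='#' but target has '.' -> reject
Unique solution: (0,1)=dead, (0,3)=dead, (3,0)=dead, (4,0)=dead.
Check: live-neighbor counts of every cell in the completed generation 0:
13241
23132
13231
33143
13240
Applying B3/S23 to generation 0 with these counts gives:
.##..
.#.#.
.#.#.
##..#
.##..
which matches the target exactly.

Answer: ..#..
..#..
#...#
..#..
..#.#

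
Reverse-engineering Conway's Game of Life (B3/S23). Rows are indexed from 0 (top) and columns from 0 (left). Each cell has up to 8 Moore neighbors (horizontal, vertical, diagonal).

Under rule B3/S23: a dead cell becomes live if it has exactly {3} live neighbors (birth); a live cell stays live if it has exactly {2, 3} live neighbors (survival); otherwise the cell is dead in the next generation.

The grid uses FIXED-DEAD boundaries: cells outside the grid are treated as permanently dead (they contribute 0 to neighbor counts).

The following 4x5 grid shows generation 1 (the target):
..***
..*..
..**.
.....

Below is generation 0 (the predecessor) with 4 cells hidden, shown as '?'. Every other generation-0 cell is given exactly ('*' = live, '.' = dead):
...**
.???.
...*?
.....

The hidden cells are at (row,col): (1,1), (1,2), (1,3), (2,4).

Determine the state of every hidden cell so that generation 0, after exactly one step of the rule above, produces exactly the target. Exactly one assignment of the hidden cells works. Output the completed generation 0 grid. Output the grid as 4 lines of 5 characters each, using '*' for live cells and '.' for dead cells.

Hidden generation-0 cells (in order): (1,1), (1,2), (1,3), (2,4).
A hidden cell only influences target cells in its own 3x3 neighborhood. Try each of the 2^4 = 16 assignments, step the completed generation 0 forward once under B3/S23, and compare with the target:
  (1,1)=. (1,2)=. (1,3)=. (2,4)=. -> step gives (0,2)='.' but target has '*' -> reject
  (1,1)=. (1,2)=. (1,3)=. (2,4)=* -> step gives (0,2)='.' but target has '*' -> reject
  (1,1)=. (1,2)=. (1,3)=* (2,4)=. -> step gives (0,2)='.' but target has '*' -> reject
  (1,1)=. (1,2)=. (1,3)=* (2,4)=* -> step gives (0,2)='.' but target has '*' -> reject
  (1,1)=. (1,2)=* (1,3)=. (2,4)=. -> step gives (0,2)='.' but target has '*' -> reject
  (1,1)=. (1,2)=* (1,3)=. (2,4)=* -> step gives (0,2)='.' but target has '*' -> reject
  (1,1)=. (1,2)=* (1,3)=* (2,4)=. -> step reproduces the target at every cell -> ACCEPT
  (1,1)=. (1,2)=* (1,3)=* (2,4)=* -> step gives (2,4)='*' but target has '.' -> reject
  (1,1)=* (1,2)=. (1,3)=. (2,4)=. -> step gives (0,2)='.' but target has '*' -> reject
  (1,1)=* (1,2)=. (1,3)=. (2,4)=* -> step gives (0,2)='.' but target has '*' -> reject
  (1,1)=* (1,2)=. (1,3)=* (2,4)=. -> step gives (1,2)='.' but target has '*' -> reject
  (1,1)=* (1,2)=. (1,3)=* (2,4)=* -> step gives (1,2)='.' but target has '*' -> reject
  (1,1)=* (1,2)=* (1,3)=. (2,4)=. -> step gives (0,4)='.' but target has '*' -> reject
  (1,1)=* (1,2)=* (1,3)=. (2,4)=* -> step gives (0,4)='.' but target has '*' -> reject
  (1,1)=* (1,2)=* (1,3)=* (2,4)=. -> step gives (0,2)='.' but target has '*' -> reject
  (1,1)=* (1,2)=* (1,3)=* (2,4)=* -> step gives (0,2)='.' but target has '*' -> reject
Unique solution: (1,1)=dead, (1,2)=live, (1,3)=live, (2,4)=dead.
Check: live-neighbor counts of every cell in the completed generation 0:
01332
01344
01322
00111
Applying B3/S23 to generation 0 with these counts gives:
..***
..*..
..**.
.....
which matches the target exactly.

Answer: ...**
..**.
...*.
.....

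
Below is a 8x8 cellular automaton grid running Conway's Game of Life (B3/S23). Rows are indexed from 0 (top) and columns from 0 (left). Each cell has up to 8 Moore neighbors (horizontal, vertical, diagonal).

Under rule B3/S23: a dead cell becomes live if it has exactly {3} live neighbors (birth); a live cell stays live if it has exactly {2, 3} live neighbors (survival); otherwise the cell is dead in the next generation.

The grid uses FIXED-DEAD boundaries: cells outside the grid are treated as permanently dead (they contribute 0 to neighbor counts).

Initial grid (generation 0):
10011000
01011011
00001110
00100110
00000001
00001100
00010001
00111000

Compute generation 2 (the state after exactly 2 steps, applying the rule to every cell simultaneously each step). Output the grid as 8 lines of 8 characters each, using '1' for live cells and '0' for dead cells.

Answer: 00111110
01101110
00010011
00010000
00011000
00011000
00100100
00111000

Derivation:
Simulating step by step:
Generation 0 (given above): 22 live cells
Generation 1: 18 live cells
00111100
00100011
00100000
00001001
00001000
00001010
00100100
00111000
Generation 2: 23 live cells
(generation 2 grid is the final answer)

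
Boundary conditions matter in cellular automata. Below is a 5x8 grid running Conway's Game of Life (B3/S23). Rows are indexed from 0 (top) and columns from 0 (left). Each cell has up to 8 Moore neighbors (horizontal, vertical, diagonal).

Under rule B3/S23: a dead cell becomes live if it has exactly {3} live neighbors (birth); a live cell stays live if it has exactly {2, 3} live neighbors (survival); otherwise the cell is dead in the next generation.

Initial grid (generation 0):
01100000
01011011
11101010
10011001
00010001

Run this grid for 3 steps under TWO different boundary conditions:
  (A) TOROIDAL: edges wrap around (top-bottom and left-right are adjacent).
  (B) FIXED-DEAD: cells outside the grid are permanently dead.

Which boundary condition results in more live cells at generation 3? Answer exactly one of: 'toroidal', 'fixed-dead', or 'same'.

Under TOROIDAL boundary, generation 3:
01100000
00010000
00011101
00101111
00100111
Population = 16

Under FIXED-DEAD boundary, generation 3:
01011010
01000110
00000000
00000011
00011011
Population = 13

Comparison: toroidal=16, fixed-dead=13 -> toroidal

Answer: toroidal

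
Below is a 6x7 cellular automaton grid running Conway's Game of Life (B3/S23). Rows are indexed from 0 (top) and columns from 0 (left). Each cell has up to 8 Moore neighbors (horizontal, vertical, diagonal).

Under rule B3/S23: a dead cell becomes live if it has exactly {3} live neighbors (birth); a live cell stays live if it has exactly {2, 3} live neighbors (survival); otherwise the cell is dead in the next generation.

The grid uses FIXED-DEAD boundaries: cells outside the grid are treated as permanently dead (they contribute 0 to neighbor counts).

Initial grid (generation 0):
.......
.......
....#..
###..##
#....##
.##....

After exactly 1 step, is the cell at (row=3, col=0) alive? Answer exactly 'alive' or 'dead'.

Answer: alive

Derivation:
Simulating step by step:
Generation 0 (given above): 11 live cells
Generation 1: 10 live cells
.......
.......
.#...#.
##..#.#
#....##
.#.....

Cell (3,0) at generation 1: 1 -> alive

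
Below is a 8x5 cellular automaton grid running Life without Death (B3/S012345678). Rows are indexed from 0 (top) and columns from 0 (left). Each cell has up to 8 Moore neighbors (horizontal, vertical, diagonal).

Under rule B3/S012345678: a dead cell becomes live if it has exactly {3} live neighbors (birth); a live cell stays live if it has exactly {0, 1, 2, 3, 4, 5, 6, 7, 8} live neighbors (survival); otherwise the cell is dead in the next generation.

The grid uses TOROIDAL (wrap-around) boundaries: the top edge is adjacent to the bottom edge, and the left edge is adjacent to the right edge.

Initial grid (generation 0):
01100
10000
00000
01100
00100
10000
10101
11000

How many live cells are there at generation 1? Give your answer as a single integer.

Simulating step by step:
Generation 0 (given above): 12 live cells
Generation 1: 18 live cells
01100
11000
01000
01100
00100
10011
10101
11011
Population at generation 1: 18

Answer: 18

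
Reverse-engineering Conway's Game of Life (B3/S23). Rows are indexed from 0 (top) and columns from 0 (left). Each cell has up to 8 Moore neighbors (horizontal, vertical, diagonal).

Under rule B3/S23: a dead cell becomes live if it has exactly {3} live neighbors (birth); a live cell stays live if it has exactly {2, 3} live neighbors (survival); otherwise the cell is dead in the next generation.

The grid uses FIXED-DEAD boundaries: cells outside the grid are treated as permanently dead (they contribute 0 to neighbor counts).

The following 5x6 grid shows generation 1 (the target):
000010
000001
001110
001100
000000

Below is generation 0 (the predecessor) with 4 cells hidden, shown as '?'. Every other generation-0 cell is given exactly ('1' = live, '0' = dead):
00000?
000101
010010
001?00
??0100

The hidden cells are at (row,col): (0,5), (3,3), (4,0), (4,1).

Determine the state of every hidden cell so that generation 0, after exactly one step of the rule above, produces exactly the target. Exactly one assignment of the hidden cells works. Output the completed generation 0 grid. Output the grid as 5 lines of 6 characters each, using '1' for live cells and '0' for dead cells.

Hidden generation-0 cells (in order): (0,5), (3,3), (4,0), (4,1).
A hidden cell only influences target cells in its own 3x3 neighborhood. Try each of the 2^4 = 16 assignments, step the completed generation 0 forward once under B3/S23, and compare with the target:
  (0,5)=0 (3,3)=0 (4,0)=0 (4,1)=0 -> step gives (0,4)='0' but target has '1' -> reject
  (0,5)=0 (3,3)=0 (4,0)=0 (4,1)=1 -> step gives (0,4)='0' but target has '1' -> reject
  (0,5)=0 (3,3)=0 (4,0)=1 (4,1)=0 -> step gives (0,4)='0' but target has '1' -> reject
  (0,5)=0 (3,3)=0 (4,0)=1 (4,1)=1 -> step gives (0,4)='0' but target has '1' -> reject
  (0,5)=0 (3,3)=1 (4,0)=0 (4,1)=0 -> step gives (0,4)='0' but target has '1' -> reject
  (0,5)=0 (3,3)=1 (4,0)=0 (4,1)=1 -> step gives (0,4)='0' but target has '1' -> reject
  (0,5)=0 (3,3)=1 (4,0)=1 (4,1)=0 -> step gives (0,4)='0' but target has '1' -> reject
  (0,5)=0 (3,3)=1 (4,0)=1 (4,1)=1 -> step gives (0,4)='0' but target has '1' -> reject
  (0,5)=1 (3,3)=0 (4,0)=0 (4,1)=0 -> step reproduces the target at every cell -> ACCEPT
  (0,5)=1 (3,3)=0 (4,0)=0 (4,1)=1 -> step gives (3,1)='1' but target has '0' -> reject
  (0,5)=1 (3,3)=0 (4,0)=1 (4,1)=0 -> step gives (3,1)='1' but target has '0' -> reject
  (0,5)=1 (3,3)=0 (4,0)=1 (4,1)=1 -> step gives (3,0)='1' but target has '0' -> reject
  (0,5)=1 (3,3)=1 (4,0)=0 (4,1)=0 -> step gives (2,2)='0' but target has '1' -> reject
  (0,5)=1 (3,3)=1 (4,0)=0 (4,1)=1 -> step gives (2,2)='0' but target has '1' -> reject
  (0,5)=1 (3,3)=1 (4,0)=1 (4,1)=0 -> step gives (2,2)='0' but target has '1' -> reject
  (0,5)=1 (3,3)=1 (4,0)=1 (4,1)=1 -> step gives (2,2)='0' but target has '1' -> reject
Unique solution: (0,5)=live, (3,3)=dead, (4,0)=dead, (4,1)=dead.
Check: live-neighbor counts of every cell in the completed generation 0:
001131
112142
113322
122321
012110
Applying B3/S23 to generation 0 with these counts gives:
000010
000001
001110
001100
000000
which matches the target exactly.

Answer: 000001
000101
010010
001000
000100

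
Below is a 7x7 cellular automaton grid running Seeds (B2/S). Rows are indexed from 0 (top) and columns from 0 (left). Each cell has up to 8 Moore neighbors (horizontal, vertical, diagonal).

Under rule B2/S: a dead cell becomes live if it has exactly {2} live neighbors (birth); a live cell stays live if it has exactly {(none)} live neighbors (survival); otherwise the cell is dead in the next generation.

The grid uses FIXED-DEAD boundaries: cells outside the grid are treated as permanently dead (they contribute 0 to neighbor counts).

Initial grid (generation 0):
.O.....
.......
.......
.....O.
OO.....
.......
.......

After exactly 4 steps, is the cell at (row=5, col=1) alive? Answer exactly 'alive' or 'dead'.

Simulating step by step:
Generation 0 (given above): 4 live cells
Generation 1: 4 live cells
.......
.......
.......
OO.....
.......
OO.....
.......
Generation 2: 5 live cells
.......
.......
OO.....
.......
..O....
.......
OO.....
Generation 3: 6 live cells
.......
OO.....
.......
O.O....
.......
O.O....
.......
Generation 4: 9 live cells
OO.....
.......
..O....
.O.....
O.OO...
.O.....
.O.....

Cell (5,1) at generation 4: 1 -> alive

Answer: alive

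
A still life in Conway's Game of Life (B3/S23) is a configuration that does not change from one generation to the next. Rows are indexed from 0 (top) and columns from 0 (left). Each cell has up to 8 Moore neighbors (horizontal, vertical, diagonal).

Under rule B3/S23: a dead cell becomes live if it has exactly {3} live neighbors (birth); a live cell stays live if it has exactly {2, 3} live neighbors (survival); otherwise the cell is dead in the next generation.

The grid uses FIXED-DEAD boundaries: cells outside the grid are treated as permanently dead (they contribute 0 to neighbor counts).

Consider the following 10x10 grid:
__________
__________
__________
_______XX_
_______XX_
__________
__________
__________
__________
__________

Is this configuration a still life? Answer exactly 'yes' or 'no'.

Compute generation 1 and compare to generation 0 (given above):
Generation 1:
__________
__________
__________
_______XX_
_______XX_
__________
__________
__________
__________
__________
The grids are IDENTICAL -> still life.

Answer: yes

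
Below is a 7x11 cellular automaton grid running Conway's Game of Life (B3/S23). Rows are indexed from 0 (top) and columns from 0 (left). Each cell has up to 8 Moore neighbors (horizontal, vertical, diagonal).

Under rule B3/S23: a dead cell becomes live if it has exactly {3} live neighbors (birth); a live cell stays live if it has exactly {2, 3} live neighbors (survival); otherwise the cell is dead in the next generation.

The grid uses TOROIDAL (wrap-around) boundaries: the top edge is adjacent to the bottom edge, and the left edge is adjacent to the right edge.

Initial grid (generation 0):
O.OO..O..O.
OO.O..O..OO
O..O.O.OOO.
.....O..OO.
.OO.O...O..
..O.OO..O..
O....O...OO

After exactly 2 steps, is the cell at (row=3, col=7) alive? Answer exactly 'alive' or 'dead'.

Answer: dead

Derivation:
Simulating step by step:
Generation 0 (given above): 32 live cells
Generation 1: 37 live cells
..OOOOO.O..
...O.OO....
OOO..O.O...
.OOO.OO...O
.OO.O..OO..
O.O.OO..O.O
O.O..OO.OO.
Generation 2: 18 live cells
.OO.....OO.
...........
O......O...
.....O..O..
.......OO.O
O.O.O.....O
O.O.....O..

Cell (3,7) at generation 2: 0 -> dead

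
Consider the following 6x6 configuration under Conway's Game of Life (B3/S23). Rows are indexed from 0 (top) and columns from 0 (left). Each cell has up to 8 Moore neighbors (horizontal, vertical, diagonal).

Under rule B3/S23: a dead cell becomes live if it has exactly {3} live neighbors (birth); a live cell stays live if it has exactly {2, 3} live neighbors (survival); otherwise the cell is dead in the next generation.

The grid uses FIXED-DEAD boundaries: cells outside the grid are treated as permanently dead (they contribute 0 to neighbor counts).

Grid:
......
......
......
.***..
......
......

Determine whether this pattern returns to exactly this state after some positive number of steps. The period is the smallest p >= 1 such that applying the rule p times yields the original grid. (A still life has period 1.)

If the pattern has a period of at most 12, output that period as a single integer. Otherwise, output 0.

Answer: 2

Derivation:
Simulating and comparing each generation to the original:
Gen 0 (original, given above): 3 live cells
Gen 1: 3 live cells, differs from original
Gen 2: 3 live cells, MATCHES original -> period = 2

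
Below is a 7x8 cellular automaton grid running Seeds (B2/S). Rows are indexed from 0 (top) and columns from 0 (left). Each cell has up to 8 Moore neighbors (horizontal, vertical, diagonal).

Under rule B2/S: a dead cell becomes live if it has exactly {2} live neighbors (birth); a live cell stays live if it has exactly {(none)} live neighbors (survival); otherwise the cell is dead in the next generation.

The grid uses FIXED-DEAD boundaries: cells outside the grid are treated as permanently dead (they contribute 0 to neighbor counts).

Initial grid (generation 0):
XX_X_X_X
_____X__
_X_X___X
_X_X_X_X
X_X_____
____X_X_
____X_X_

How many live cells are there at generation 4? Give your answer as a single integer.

Simulating step by step:
Generation 0 (given above): 19 live cells
Generation 1: 10 live cells
__X_____
___X___X
X____X__
________
_______X
_X_____X
___X___X
Generation 2: 12 live cells
___X____
_XX_X_X_
____X_X_
______X_
______X_
__X_____
__X___X_
Generation 3: 15 live cells
_X__XX__
_______X
_XX_____
________
_____X_X
_X_X_XXX
_X_X____
Generation 4: 14 live cells
______X_
X__XXXX_
________
_XX___X_
__X_____
X_______
X____X_X
Population at generation 4: 14

Answer: 14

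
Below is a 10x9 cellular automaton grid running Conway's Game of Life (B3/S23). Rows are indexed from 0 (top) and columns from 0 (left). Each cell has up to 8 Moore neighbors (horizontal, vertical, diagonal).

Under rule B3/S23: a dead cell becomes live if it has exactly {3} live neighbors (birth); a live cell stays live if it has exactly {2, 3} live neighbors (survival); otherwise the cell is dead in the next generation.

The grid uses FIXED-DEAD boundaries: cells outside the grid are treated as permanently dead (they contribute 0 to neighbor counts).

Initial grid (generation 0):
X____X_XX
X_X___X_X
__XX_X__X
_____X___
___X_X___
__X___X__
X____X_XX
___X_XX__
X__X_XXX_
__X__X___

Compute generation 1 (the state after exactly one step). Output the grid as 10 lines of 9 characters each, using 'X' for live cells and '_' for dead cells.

Answer: _X____XXX
__XXXXX_X
_XXXXXXX_
__XX_XX__
____XXX__
____XXXX_
____XX_X_
________X
__XX___X_
____XX___

Derivation:
Simulating step by step:
Generation 0 (given above): 31 live cells
Generation 1: 37 live cells
(generation 1 grid is the final answer)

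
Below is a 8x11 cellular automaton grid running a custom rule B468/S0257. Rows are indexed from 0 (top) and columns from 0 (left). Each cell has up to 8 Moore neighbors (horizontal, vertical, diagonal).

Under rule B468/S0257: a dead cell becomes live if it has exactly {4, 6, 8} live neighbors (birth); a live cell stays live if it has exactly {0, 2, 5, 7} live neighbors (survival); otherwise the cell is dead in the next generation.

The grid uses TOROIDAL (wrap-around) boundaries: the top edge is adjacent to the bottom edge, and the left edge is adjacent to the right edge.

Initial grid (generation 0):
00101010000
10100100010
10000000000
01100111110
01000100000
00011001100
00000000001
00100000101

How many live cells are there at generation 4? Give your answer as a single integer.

Answer: 2

Derivation:
Simulating step by step:
Generation 0 (given above): 25 live cells
Generation 1: 20 live cells
01110000000
01000100010
10000010101
00100101100
01101000000
00001000000
00000000010
00000000100
Generation 2: 16 live cells
01000000000
10100000010
10000001011
01100100100
01111000000
00000000000
00000000000
00000000000
Generation 3: 8 live cells
01000000000
01000000010
00000000100
10010000100
00001000000
00000000000
00000000000
00000000000
Generation 4: 2 live cells
00000000000
00000000000
00000000100
10000000000
00000000000
00000000000
00000000000
00000000000
Population at generation 4: 2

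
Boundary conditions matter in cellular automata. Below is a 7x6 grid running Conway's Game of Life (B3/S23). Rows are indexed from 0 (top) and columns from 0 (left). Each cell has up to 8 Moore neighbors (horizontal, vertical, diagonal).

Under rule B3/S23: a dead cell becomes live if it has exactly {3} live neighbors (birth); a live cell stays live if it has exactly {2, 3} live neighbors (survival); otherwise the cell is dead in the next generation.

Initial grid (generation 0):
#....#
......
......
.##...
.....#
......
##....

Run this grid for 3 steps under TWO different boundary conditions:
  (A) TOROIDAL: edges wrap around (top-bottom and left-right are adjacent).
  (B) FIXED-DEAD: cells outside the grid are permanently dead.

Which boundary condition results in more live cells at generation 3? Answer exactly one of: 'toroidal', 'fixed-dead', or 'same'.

Under TOROIDAL boundary, generation 3:
#.....
#.....
......
......
#.....
#.....
.#...#
Population = 6

Under FIXED-DEAD boundary, generation 3:
......
......
......
......
......
......
......
Population = 0

Comparison: toroidal=6, fixed-dead=0 -> toroidal

Answer: toroidal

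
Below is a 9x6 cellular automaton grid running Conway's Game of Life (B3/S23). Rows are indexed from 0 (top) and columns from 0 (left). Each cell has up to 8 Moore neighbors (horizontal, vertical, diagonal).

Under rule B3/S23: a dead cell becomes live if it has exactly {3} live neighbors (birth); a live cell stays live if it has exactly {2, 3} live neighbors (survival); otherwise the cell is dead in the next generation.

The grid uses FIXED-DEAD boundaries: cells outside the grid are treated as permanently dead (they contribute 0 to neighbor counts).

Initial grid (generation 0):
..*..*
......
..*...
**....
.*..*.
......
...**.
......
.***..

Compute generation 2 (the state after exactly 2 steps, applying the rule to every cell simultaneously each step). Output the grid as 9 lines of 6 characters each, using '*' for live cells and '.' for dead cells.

Simulating step by step:
Generation 0 (given above): 12 live cells
Generation 1: 10 live cells
......
......
.*....
***...
**....
...**.
......
....*.
..*...
Generation 2: 8 live cells
(generation 2 grid is the final answer)

Answer: ......
......
***...
..*...
*..*..
......
...**.
......
......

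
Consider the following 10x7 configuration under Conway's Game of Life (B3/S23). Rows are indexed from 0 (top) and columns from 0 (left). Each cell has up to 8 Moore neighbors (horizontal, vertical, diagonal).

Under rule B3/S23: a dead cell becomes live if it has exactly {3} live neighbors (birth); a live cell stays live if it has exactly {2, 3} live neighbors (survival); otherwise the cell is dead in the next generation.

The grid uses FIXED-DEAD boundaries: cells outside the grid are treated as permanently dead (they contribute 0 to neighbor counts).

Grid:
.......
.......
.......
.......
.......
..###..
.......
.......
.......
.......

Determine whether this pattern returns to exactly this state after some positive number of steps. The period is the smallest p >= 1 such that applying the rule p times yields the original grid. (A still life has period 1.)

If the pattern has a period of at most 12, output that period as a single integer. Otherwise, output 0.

Simulating and comparing each generation to the original:
Gen 0 (original, given above): 3 live cells
Gen 1: 3 live cells, differs from original
Gen 2: 3 live cells, MATCHES original -> period = 2

Answer: 2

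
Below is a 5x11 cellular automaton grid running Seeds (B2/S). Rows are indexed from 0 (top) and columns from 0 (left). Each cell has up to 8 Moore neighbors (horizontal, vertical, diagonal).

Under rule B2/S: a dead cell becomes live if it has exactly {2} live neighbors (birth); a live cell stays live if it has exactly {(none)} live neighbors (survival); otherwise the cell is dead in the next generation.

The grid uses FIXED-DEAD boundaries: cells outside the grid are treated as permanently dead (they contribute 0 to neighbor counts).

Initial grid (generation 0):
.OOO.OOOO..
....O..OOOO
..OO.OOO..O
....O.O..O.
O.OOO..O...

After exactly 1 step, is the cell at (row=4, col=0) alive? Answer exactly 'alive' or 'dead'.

Simulating step by step:
Generation 0 (given above): 26 live cells
Generation 1: 5 live cells
..........O
...........
...........
..........O
.O....O.O..

Cell (4,0) at generation 1: 0 -> dead

Answer: dead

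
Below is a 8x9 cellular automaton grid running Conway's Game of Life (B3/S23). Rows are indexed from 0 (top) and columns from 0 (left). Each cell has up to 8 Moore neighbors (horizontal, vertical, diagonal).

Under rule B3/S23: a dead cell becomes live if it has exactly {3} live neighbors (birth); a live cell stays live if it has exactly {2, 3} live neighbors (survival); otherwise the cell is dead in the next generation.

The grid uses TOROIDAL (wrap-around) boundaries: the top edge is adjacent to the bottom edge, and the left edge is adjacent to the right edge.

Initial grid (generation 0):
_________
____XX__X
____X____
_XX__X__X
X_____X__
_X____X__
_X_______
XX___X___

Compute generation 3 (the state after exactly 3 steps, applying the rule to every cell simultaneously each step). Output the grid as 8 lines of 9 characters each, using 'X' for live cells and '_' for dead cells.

Simulating step by step:
Generation 0 (given above): 16 live cells
Generation 1: 22 live cells
X___XX___
____XX___
X__XX____
XX___X___
X_X__XXX_
XX_______
_XX______
XX_______
Generation 2: 20 live cells
XX__XX___
_________
XX_X_____
X_XX_X___
__X__XX__
X_____X_X
__X______
X_X______
Generation 3: 29 live cells
(generation 3 grid is the final answer)

Answer: XX_______
__X_X____
XX_XX____
X__X_XX__
X_XXXXXXX
_X___XXX_
X_______X
X_XX_____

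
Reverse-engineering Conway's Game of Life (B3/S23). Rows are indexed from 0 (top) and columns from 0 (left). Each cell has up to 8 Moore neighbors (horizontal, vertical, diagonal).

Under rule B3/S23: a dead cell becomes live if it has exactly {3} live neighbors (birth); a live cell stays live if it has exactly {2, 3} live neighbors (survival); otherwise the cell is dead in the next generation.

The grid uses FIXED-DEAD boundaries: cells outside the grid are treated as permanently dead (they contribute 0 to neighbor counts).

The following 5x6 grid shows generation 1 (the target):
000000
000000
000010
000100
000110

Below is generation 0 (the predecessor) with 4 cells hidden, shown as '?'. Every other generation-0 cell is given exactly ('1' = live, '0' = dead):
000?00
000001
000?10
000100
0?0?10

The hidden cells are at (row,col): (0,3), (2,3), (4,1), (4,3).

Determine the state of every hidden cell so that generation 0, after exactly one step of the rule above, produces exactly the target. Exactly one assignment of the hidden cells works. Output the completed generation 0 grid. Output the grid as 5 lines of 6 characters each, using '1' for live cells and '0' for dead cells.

Answer: 000000
000001
000010
000100
000110

Derivation:
Hidden generation-0 cells (in order): (0,3), (2,3), (4,1), (4,3).
A hidden cell only influences target cells in its own 3x3 neighborhood. Try each of the 2^4 = 16 assignments, step the completed generation 0 forward once under B3/S23, and compare with the target:
  (0,3)=0 (2,3)=0 (4,1)=0 (4,3)=0 -> step gives (3,4)='1' but target has '0' -> reject
  (0,3)=0 (2,3)=0 (4,1)=0 (4,3)=1 -> step reproduces the target at every cell -> ACCEPT
  (0,3)=0 (2,3)=0 (4,1)=1 (4,3)=0 -> step gives (3,4)='1' but target has '0' -> reject
  (0,3)=0 (2,3)=0 (4,1)=1 (4,3)=1 -> step gives (3,2)='1' but target has '0' -> reject
  (0,3)=0 (2,3)=1 (4,1)=0 (4,3)=0 -> step gives (1,4)='1' but target has '0' -> reject
  (0,3)=0 (2,3)=1 (4,1)=0 (4,3)=1 -> step gives (1,4)='1' but target has '0' -> reject
  (0,3)=0 (2,3)=1 (4,1)=1 (4,3)=0 -> step gives (1,4)='1' but target has '0' -> reject
  (0,3)=0 (2,3)=1 (4,1)=1 (4,3)=1 -> step gives (1,4)='1' but target has '0' -> reject
  (0,3)=1 (2,3)=0 (4,1)=0 (4,3)=0 -> step gives (1,4)='1' but target has '0' -> reject
  (0,3)=1 (2,3)=0 (4,1)=0 (4,3)=1 -> step gives (1,4)='1' but target has '0' -> reject
  (0,3)=1 (2,3)=0 (4,1)=1 (4,3)=0 -> step gives (1,4)='1' but target has '0' -> reject
  (0,3)=1 (2,3)=0 (4,1)=1 (4,3)=1 -> step gives (1,4)='1' but target has '0' -> reject
  (0,3)=1 (2,3)=1 (4,1)=0 (4,3)=0 -> step gives (1,3)='1' but target has '0' -> reject
  (0,3)=1 (2,3)=1 (4,1)=0 (4,3)=1 -> step gives (1,3)='1' but target has '0' -> reject
  (0,3)=1 (2,3)=1 (4,1)=1 (4,3)=0 -> step gives (1,3)='1' but target has '0' -> reject
  (0,3)=1 (2,3)=1 (4,1)=1 (4,3)=1 -> step gives (1,3)='1' but target has '0' -> reject
Unique solution: (0,3)=dead, (2,3)=dead, (4,1)=dead, (4,3)=live.
Check: live-neighbor counts of every cell in the completed generation 0:
000011
000121
001222
002342
002221
Applying B3/S23 to generation 0 with these counts gives:
000000
000000
000010
000100
000110
which matches the target exactly.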